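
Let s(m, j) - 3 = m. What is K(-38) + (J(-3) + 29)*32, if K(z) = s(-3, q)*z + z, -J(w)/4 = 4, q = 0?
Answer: 378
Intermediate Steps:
J(w) = -16 (J(w) = -4*4 = -16)
s(m, j) = 3 + m
K(z) = z (K(z) = (3 - 3)*z + z = 0*z + z = 0 + z = z)
K(-38) + (J(-3) + 29)*32 = -38 + (-16 + 29)*32 = -38 + 13*32 = -38 + 416 = 378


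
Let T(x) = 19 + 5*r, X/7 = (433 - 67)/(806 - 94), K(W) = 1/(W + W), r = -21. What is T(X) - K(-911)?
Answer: -156691/1822 ≈ -86.000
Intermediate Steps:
K(W) = 1/(2*W)
X = 1281/356 (X = 7*((433 - 67)/(806 - 94)) = 7*(366/712) = 7*(366*(1/712)) = 7*(183/356) = 1281/356 ≈ 3.5983)
T(x) = -86 (T(x) = 19 + 5*(-21) = 19 - 105 = -86)
T(X) - K(-911) = -86 - 1/(2*(-911)) = -86 - (-1)/(2*911) = -86 - 1*(-1/1822) = -86 + 1/1822 = -156691/1822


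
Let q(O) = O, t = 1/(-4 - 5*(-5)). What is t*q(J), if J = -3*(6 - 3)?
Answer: -3/7 ≈ -0.42857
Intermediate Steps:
J = -9 (J = -3*3 = -9)
t = 1/21 (t = 1/(-4 + 25) = 1/21 ≈ 0.047619)
t*q(J) = (1/21)*(-9) = -3/7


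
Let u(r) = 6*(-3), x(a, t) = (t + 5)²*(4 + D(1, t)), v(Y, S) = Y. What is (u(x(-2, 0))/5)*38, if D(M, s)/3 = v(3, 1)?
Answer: -684/5 ≈ -136.80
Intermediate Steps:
D(M, s) = 9 (D(M, s) = 3*3 = 9)
x(a, t) = 13*(5 + t)² (x(a, t) = (t + 5)²*(4 + 9) = (5 + t)²*13 = 13*(5 + t)²)
u(r) = -18
(u(x(-2, 0))/5)*38 = (-18/5)*38 = ((⅕)*(-18))*38 = -18/5*38 = -684/5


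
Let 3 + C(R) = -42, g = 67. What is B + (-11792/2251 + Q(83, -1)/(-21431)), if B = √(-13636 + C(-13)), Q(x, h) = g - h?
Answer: -252867420/48241181 + I*√13681 ≈ -5.2417 + 116.97*I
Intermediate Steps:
C(R) = -45 (C(R) = -3 - 42 = -45)
Q(x, h) = 67 - h
B = I*√13681 (B = √(-13636 - 45) = √(-13681) = I*√13681 ≈ 116.97*I)
B + (-11792/2251 + Q(83, -1)/(-21431)) = I*√13681 + (-11792/2251 + (67 - 1*(-1))/(-21431)) = I*√13681 + (-11792*1/2251 + (67 + 1)*(-1/21431)) = I*√13681 + (-11792/2251 + 68*(-1/21431)) = I*√13681 + (-11792/2251 - 68/21431) = I*√13681 - 252867420/48241181 = -252867420/48241181 + I*√13681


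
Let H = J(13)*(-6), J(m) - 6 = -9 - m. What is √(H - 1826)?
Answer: I*√1730 ≈ 41.593*I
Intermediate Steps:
J(m) = -3 - m (J(m) = 6 + (-9 - m) = -3 - m)
H = 96 (H = (-3 - 1*13)*(-6) = (-3 - 13)*(-6) = -16*(-6) = 96)
√(H - 1826) = √(96 - 1826) = √(-1730) = I*√1730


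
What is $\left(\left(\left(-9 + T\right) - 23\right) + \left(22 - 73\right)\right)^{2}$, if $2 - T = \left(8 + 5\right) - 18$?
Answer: $5776$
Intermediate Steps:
$T = 7$ ($T = 2 - \left(\left(8 + 5\right) - 18\right) = 2 - \left(13 - 18\right) = 2 - -5 = 2 + 5 = 7$)
$\left(\left(\left(-9 + T\right) - 23\right) + \left(22 - 73\right)\right)^{2} = \left(\left(\left(-9 + 7\right) - 23\right) + \left(22 - 73\right)\right)^{2} = \left(\left(-2 - 23\right) - 51\right)^{2} = \left(-25 - 51\right)^{2} = \left(-76\right)^{2} = 5776$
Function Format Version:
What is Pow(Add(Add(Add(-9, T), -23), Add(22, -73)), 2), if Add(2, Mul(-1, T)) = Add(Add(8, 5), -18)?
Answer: 5776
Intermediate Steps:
T = 7 (T = Add(2, Mul(-1, Add(Add(8, 5), -18))) = Add(2, Mul(-1, Add(13, -18))) = Add(2, Mul(-1, -5)) = Add(2, 5) = 7)
Pow(Add(Add(Add(-9, T), -23), Add(22, -73)), 2) = Pow(Add(Add(Add(-9, 7), -23), Add(22, -73)), 2) = Pow(Add(Add(-2, -23), -51), 2) = Pow(Add(-25, -51), 2) = Pow(-76, 2) = 5776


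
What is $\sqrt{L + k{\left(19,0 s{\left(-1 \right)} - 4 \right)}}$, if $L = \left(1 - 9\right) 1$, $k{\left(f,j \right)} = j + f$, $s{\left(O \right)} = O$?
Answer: $\sqrt{7} \approx 2.6458$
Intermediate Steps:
$k{\left(f,j \right)} = f + j$
$L = -8$ ($L = \left(-8\right) 1 = -8$)
$\sqrt{L + k{\left(19,0 s{\left(-1 \right)} - 4 \right)}} = \sqrt{-8 + \left(19 + \left(0 \left(-1\right) - 4\right)\right)} = \sqrt{-8 + \left(19 + \left(0 - 4\right)\right)} = \sqrt{-8 + \left(19 - 4\right)} = \sqrt{-8 + 15} = \sqrt{7}$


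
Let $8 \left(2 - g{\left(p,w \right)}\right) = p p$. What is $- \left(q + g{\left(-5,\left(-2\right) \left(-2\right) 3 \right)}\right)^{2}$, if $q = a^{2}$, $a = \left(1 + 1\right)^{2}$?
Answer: $- \frac{14161}{64} \approx -221.27$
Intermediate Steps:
$a = 4$ ($a = 2^{2} = 4$)
$q = 16$ ($q = 4^{2} = 16$)
$g{\left(p,w \right)} = 2 - \frac{p^{2}}{8}$ ($g{\left(p,w \right)} = 2 - \frac{p p}{8} = 2 - \frac{p^{2}}{8}$)
$- \left(q + g{\left(-5,\left(-2\right) \left(-2\right) 3 \right)}\right)^{2} = - \left(16 + \left(2 - \frac{\left(-5\right)^{2}}{8}\right)\right)^{2} = - \left(16 + \left(2 - \frac{25}{8}\right)\right)^{2} = - \left(16 - \frac{9}{8}\right)^{2} = - \left(\frac{119}{8}\right)^{2} = \left(-1\right) \frac{14161}{64} = - \frac{14161}{64}$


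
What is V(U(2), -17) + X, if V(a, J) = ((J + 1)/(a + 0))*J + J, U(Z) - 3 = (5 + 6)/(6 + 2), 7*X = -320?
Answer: -19/35 ≈ -0.54286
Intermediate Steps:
X = -320/7 (X = (⅐)*(-320) = -320/7 ≈ -45.714)
U(Z) = 35/8 (U(Z) = 3 + (5 + 6)/(6 + 2) = 3 + 11/8 = 35/8)
V(a, J) = J + J*(1 + J)/a (V(a, J) = ((1 + J)/a)*J + J = J*(1 + J)/a + J = J + J*(1 + J)/a)
V(U(2), -17) + X = -17*(1 - 17 + 35/8)/35/8 - 320/7 = -17*8/35*(-93/8) - 320/7 = 1581/35 - 320/7 = -19/35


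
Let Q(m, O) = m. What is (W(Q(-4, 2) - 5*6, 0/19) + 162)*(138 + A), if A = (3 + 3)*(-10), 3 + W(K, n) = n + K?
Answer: 9750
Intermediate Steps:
W(K, n) = -3 + K + n (W(K, n) = -3 + (n + K) = -3 + (K + n) = -3 + K + n)
A = -60 (A = 6*(-10) = -60)
(W(Q(-4, 2) - 5*6, 0/19) + 162)*(138 + A) = ((-3 + (-4 - 5*6) + 0/19) + 162)*(138 - 60) = ((-3 + (-4 - 30) + 0*(1/19)) + 162)*78 = ((-3 - 34 + 0) + 162)*78 = (-37 + 162)*78 = 125*78 = 9750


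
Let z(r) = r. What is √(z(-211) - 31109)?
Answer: 6*I*√870 ≈ 176.97*I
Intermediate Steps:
√(z(-211) - 31109) = √(-211 - 31109) = √(-31320) = 6*I*√870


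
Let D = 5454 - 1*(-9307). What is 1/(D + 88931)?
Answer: 1/103692 ≈ 9.6439e-6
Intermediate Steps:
D = 14761 (D = 5454 + 9307 = 14761)
1/(D + 88931) = 1/(14761 + 88931) = 1/103692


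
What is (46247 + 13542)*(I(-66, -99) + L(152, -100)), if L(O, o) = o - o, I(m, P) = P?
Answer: -5919111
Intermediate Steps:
L(O, o) = 0
(46247 + 13542)*(I(-66, -99) + L(152, -100)) = (46247 + 13542)*(-99 + 0) = 59789*(-99) = -5919111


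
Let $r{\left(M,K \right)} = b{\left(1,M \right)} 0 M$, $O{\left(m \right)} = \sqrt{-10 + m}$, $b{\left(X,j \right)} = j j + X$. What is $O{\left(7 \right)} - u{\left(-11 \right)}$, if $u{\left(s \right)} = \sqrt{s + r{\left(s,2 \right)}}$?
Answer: $i \left(\sqrt{3} - \sqrt{11}\right) \approx - 1.5846 i$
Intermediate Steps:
$b{\left(X,j \right)} = X + j^{2}$ ($b{\left(X,j \right)} = j^{2} + X = X + j^{2}$)
$r{\left(M,K \right)} = 0$ ($r{\left(M,K \right)} = \left(1 + M^{2}\right) 0 M = 0 M = 0$)
$u{\left(s \right)} = \sqrt{s}$ ($u{\left(s \right)} = \sqrt{s + 0} = \sqrt{s}$)
$O{\left(7 \right)} - u{\left(-11 \right)} = \sqrt{-10 + 7} - \sqrt{-11} = \sqrt{-3} - i \sqrt{11} = i \sqrt{3} - i \sqrt{11}$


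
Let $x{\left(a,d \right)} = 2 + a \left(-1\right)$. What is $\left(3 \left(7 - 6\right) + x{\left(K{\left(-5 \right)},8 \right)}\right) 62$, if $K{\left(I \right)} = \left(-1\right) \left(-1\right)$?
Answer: $248$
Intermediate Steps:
$K{\left(I \right)} = 1$
$x{\left(a,d \right)} = 2 - a$
$\left(3 \left(7 - 6\right) + x{\left(K{\left(-5 \right)},8 \right)}\right) 62 = \left(3 \left(7 - 6\right) + \left(2 - 1\right)\right) 62 = \left(3 \cdot 1 + \left(2 - 1\right)\right) 62 = \left(3 + 1\right) 62 = 4 \cdot 62 = 248$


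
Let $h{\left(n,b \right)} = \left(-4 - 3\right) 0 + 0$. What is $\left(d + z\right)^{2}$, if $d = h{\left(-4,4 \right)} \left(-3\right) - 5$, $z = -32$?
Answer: $1369$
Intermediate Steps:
$h{\left(n,b \right)} = 0$ ($h{\left(n,b \right)} = \left(-4 - 3\right) 0 + 0 = \left(-7\right) 0 + 0 = 0 + 0 = 0$)
$d = -5$ ($d = 0 \left(-3\right) - 5 = 0 - 5 = -5$)
$\left(d + z\right)^{2} = \left(-5 - 32\right)^{2} = \left(-37\right)^{2} = 1369$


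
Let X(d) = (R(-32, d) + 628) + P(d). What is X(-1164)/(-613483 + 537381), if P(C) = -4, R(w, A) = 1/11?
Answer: -6865/837122 ≈ -0.0082007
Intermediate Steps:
R(w, A) = 1/11
X(d) = 6865/11 (X(d) = (1/11 + 628) - 4 = 6909/11 - 4 = 6865/11)
X(-1164)/(-613483 + 537381) = 6865/(11*(-613483 + 537381)) = (6865/11)/(-76102) = (6865/11)*(-1/76102) = -6865/837122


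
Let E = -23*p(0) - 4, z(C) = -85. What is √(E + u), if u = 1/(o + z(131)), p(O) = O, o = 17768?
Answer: 3*I*√138970697/17683 ≈ 2.0*I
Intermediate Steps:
u = 1/17683 (u = 1/(17768 - 85) = 1/17683 ≈ 5.6551e-5)
E = -4 (E = -23*0 - 4 = 0 - 4 = -4)
√(E + u) = √(-4 + 1/17683) = √(-70731/17683) = 3*I*√138970697/17683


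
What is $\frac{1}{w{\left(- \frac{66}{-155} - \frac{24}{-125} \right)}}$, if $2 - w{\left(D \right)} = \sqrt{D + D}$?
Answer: $\frac{3875}{5356} + \frac{15 \sqrt{20615}}{5356} \approx 1.1256$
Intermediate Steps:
$w{\left(D \right)} = 2 - \sqrt{2} \sqrt{D}$ ($w{\left(D \right)} = 2 - \sqrt{D + D} = 2 - \sqrt{2 D} = 2 - \sqrt{2} \sqrt{D}$)
$\frac{1}{w{\left(- \frac{66}{-155} - \frac{24}{-125} \right)}} = \frac{1}{2 - \sqrt{2} \sqrt{- \frac{66}{-155} - \frac{24}{-125}}} = \frac{1}{2 - \sqrt{2} \sqrt{\left(-66\right) \left(- \frac{1}{155}\right) - - \frac{24}{125}}} = \frac{1}{2 - \sqrt{2} \sqrt{\frac{66}{155} + \frac{24}{125}}} = \frac{1}{2 - \sqrt{2} \sqrt{\frac{2394}{3875}}} = \frac{1}{2 - \sqrt{2} \frac{3 \sqrt{41230}}{775}} = \frac{1}{2 - \frac{6 \sqrt{20615}}{775}}$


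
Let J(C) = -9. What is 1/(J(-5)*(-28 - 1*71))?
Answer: 1/891 ≈ 0.0011223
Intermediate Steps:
1/(J(-5)*(-28 - 1*71)) = 1/(-9*(-28 - 1*71)) = 1/(-9*(-28 - 71)) = 1/(-9*(-99)) = 1/891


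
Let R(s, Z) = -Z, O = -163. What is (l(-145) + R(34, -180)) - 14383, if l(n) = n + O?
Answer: -14511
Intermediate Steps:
l(n) = -163 + n (l(n) = n - 163 = -163 + n)
(l(-145) + R(34, -180)) - 14383 = ((-163 - 145) - 1*(-180)) - 14383 = (-308 + 180) - 14383 = -128 - 14383 = -14511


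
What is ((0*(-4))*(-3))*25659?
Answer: 0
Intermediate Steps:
((0*(-4))*(-3))*25659 = (0*(-3))*25659 = 0*25659 = 0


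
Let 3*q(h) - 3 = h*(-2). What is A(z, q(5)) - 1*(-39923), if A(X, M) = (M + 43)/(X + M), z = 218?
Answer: 25830303/647 ≈ 39923.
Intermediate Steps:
q(h) = 1 - 2*h/3 (q(h) = 1 + (h*(-2))/3 = 1 + (-2*h)/3 = 1 - 2*h/3)
A(X, M) = (43 + M)/(M + X)
A(z, q(5)) - 1*(-39923) = (43 + (1 - ⅔*5))/((1 - ⅔*5) + 218) - 1*(-39923) = (43 + (1 - 10/3))/((1 - 10/3) + 218) + 39923 = (43 - 7/3)/(-7/3 + 218) + 39923 = (122/3)/(647/3) + 39923 = (3/647)*(122/3) + 39923 = 122/647 + 39923 = 25830303/647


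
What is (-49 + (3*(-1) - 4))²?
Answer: 3136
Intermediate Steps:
(-49 + (3*(-1) - 4))² = (-49 + (-3 - 4))² = (-49 - 7)² = (-56)² = 3136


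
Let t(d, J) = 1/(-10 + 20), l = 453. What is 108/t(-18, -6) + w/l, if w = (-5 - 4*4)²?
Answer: 163227/151 ≈ 1081.0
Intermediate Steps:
w = 441 (w = (-5 - 16)² = (-21)² = 441)
t(d, J) = ⅒ (t(d, J) = 1/10 = ⅒)
108/t(-18, -6) + w/l = 108/(⅒) + 441/453 = 108*10 + 441*(1/453) = 1080 + 147/151 = 163227/151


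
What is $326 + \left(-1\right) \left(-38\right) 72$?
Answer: $3062$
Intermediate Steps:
$326 + \left(-1\right) \left(-38\right) 72 = 326 + 38 \cdot 72 = 326 + 2736 = 3062$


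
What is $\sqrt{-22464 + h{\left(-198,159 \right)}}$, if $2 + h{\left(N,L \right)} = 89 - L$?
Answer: $6 i \sqrt{626} \approx 150.12 i$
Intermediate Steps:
$h{\left(N,L \right)} = 87 - L$ ($h{\left(N,L \right)} = -2 - \left(-89 + L\right) = 87 - L$)
$\sqrt{-22464 + h{\left(-198,159 \right)}} = \sqrt{-22464 + \left(87 - 159\right)} = \sqrt{-22464 - 72} = \sqrt{-22536} = 6 i \sqrt{626}$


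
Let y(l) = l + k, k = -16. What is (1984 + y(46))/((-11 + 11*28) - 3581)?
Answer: -1007/1642 ≈ -0.61328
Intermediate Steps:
y(l) = -16 + l (y(l) = l - 16 = -16 + l)
(1984 + y(46))/((-11 + 11*28) - 3581) = (1984 + (-16 + 46))/((-11 + 11*28) - 3581) = (1984 + 30)/((-11 + 308) - 3581) = 2014/(297 - 3581) = 2014/(-3284) = 2014*(-1/3284) = -1007/1642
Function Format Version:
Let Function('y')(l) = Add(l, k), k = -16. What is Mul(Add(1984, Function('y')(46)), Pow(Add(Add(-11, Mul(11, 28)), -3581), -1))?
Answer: Rational(-1007, 1642) ≈ -0.61328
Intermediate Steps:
Function('y')(l) = Add(-16, l) (Function('y')(l) = Add(l, -16) = Add(-16, l))
Mul(Add(1984, Function('y')(46)), Pow(Add(Add(-11, Mul(11, 28)), -3581), -1)) = Mul(Add(1984, Add(-16, 46)), Pow(Add(Add(-11, Mul(11, 28)), -3581), -1)) = Mul(Add(1984, 30), Pow(Add(Add(-11, 308), -3581), -1)) = Mul(2014, Pow(Add(297, -3581), -1)) = Mul(2014, Pow(-3284, -1)) = Mul(2014, Rational(-1, 3284)) = Rational(-1007, 1642)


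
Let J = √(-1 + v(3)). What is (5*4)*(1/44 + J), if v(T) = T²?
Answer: 5/11 + 40*√2 ≈ 57.023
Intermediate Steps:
J = 2*√2 (J = √(-1 + 3²) = √(-1 + 9) = √8 = 2*√2 ≈ 2.8284)
(5*4)*(1/44 + J) = (5*4)*(1/44 + 2*√2) = 20*(1/44 + 2*√2) = 5/11 + 40*√2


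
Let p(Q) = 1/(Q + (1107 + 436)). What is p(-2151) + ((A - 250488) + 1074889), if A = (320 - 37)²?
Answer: 549929919/608 ≈ 9.0449e+5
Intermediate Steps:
A = 80089 (A = 283² = 80089)
p(Q) = 1/(1543 + Q) (p(Q) = 1/(Q + 1543) = 1/(1543 + Q))
p(-2151) + ((A - 250488) + 1074889) = 1/(1543 - 2151) + ((80089 - 250488) + 1074889) = 1/(-608) + (-170399 + 1074889) = -1/608 + 904490 = 549929919/608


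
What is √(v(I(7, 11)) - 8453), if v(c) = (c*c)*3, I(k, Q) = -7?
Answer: I*√8306 ≈ 91.137*I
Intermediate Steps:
v(c) = 3*c² (v(c) = c²*3 = 3*c²)
√(v(I(7, 11)) - 8453) = √(3*(-7)² - 8453) = √(3*49 - 8453) = √(147 - 8453) = √(-8306) = I*√8306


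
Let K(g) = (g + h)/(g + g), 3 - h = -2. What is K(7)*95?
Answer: 570/7 ≈ 81.429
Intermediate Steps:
h = 5 (h = 3 - 1*(-2) = 3 + 2 = 5)
K(g) = (5 + g)/(2*g) (K(g) = (g + 5)/(g + g) = (5 + g)/((2*g)) = (5 + g)*(1/(2*g)) = (5 + g)/(2*g))
K(7)*95 = ((1/2)*(5 + 7)/7)*95 = ((1/2)*(1/7)*12)*95 = (6/7)*95 = 570/7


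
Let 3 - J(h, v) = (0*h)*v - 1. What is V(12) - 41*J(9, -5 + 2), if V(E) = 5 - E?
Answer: -171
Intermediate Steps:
J(h, v) = 4 (J(h, v) = 3 - ((0*h)*v - 1) = 3 - (0*v - 1) = 3 - (0 - 1) = 3 - 1*(-1) = 3 + 1 = 4)
V(12) - 41*J(9, -5 + 2) = (5 - 1*12) - 41*4 = (5 - 12) - 164 = -7 - 164 = -171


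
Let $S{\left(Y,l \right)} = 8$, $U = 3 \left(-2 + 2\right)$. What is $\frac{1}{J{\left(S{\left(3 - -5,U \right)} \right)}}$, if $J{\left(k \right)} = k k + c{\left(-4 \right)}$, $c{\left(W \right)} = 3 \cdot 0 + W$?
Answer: $\frac{1}{60} \approx 0.016667$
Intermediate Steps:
$c{\left(W \right)} = W$ ($c{\left(W \right)} = 0 + W = W$)
$U = 0$ ($U = 3 \cdot 0 = 0$)
$J{\left(k \right)} = -4 + k^{2}$ ($J{\left(k \right)} = k k - 4 = k^{2} - 4 = -4 + k^{2}$)
$\frac{1}{J{\left(S{\left(3 - -5,U \right)} \right)}} = \frac{1}{-4 + 8^{2}} = \frac{1}{-4 + 64} = \frac{1}{60}$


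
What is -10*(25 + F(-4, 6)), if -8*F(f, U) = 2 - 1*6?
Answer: -255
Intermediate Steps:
F(f, U) = ½ (F(f, U) = -(2 - 1*6)/8 = -(2 - 6)/8 = -⅛*(-4) = ½)
-10*(25 + F(-4, 6)) = -10*(25 + ½) = -10*51/2 = -255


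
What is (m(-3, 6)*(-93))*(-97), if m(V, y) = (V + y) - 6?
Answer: -27063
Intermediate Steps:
m(V, y) = -6 + V + y
(m(-3, 6)*(-93))*(-97) = ((-6 - 3 + 6)*(-93))*(-97) = -3*(-93)*(-97) = 279*(-97) = -27063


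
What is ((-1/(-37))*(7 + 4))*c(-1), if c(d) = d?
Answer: -11/37 ≈ -0.29730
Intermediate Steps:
((-1/(-37))*(7 + 4))*c(-1) = ((-1/(-37))*(7 + 4))*(-1) = (-1*(-1/37)*11)*(-1) = ((1/37)*11)*(-1) = (11/37)*(-1) = -11/37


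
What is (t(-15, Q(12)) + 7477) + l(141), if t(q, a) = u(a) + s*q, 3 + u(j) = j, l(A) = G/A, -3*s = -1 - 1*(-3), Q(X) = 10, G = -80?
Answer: 1056574/141 ≈ 7493.4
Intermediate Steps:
s = -⅔ (s = -(-1 - 1*(-3))/3 = -(-1 + 3)/3 = -⅓*2 = -⅔ ≈ -0.66667)
l(A) = -80/A
u(j) = -3 + j
t(q, a) = -3 + a - 2*q/3 (t(q, a) = (-3 + a) - 2*q/3 = -3 + a - 2*q/3)
(t(-15, Q(12)) + 7477) + l(141) = ((-3 + 10 - ⅔*(-15)) + 7477) - 80/141 = ((-3 + 10 + 10) + 7477) - 80*1/141 = (17 + 7477) - 80/141 = 7494 - 80/141 = 1056574/141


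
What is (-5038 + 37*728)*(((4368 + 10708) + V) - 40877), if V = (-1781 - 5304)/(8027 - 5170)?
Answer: -1614332428716/2857 ≈ -5.6504e+8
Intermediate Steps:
V = -7085/2857 ≈ -2.4799
(-5038 + 37*728)*(((4368 + 10708) + V) - 40877) = (-5038 + 37*728)*(((4368 + 10708) - 7085/2857) - 40877) = (-5038 + 26936)*((15076 - 7085/2857) - 40877) = 21898*(43065047/2857 - 40877) = 21898*(-73720542/2857) = -1614332428716/2857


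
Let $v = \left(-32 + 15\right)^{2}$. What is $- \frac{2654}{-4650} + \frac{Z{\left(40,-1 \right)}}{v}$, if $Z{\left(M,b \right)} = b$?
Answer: $\frac{381178}{671925} \approx 0.56729$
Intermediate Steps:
$v = 289$ ($v = \left(-17\right)^{2} = 289$)
$- \frac{2654}{-4650} + \frac{Z{\left(40,-1 \right)}}{v} = - \frac{2654}{-4650} - \frac{1}{289} = \left(-2654\right) \left(- \frac{1}{4650}\right) - \frac{1}{289} = \frac{1327}{2325} - \frac{1}{289} = \frac{381178}{671925}$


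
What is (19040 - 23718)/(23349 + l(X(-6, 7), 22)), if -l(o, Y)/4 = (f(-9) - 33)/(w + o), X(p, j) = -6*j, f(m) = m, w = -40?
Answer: -191798/957225 ≈ -0.20037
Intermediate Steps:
l(o, Y) = 168/(-40 + o) (l(o, Y) = -4*(-9 - 33)/(-40 + o) = -(-168)/(-40 + o) = 168/(-40 + o))
(19040 - 23718)/(23349 + l(X(-6, 7), 22)) = (19040 - 23718)/(23349 + 168/(-40 - 6*7)) = -4678/(23349 + 168/(-40 - 42)) = -4678/(23349 + 168/(-82)) = -4678/(23349 + 168*(-1/82)) = -4678/(23349 - 84/41) = -4678/957225/41 = -4678*41/957225 = -191798/957225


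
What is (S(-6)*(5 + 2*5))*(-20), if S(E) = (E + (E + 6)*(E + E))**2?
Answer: -10800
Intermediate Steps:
S(E) = (E + 2*E*(6 + E))**2 (S(E) = (E + (6 + E)*(2*E))**2 = (E + 2*E*(6 + E))**2)
(S(-6)*(5 + 2*5))*(-20) = (((-6)**2*(13 + 2*(-6))**2)*(5 + 2*5))*(-20) = ((36*(13 - 12)**2)*(5 + 10))*(-20) = ((36*1**2)*15)*(-20) = ((36*1)*15)*(-20) = (36*15)*(-20) = 540*(-20) = -10800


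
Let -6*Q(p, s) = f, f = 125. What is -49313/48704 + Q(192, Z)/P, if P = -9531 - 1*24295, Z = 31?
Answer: -2500570307/2471192256 ≈ -1.0119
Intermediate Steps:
P = -33826 (P = -9531 - 24295 = -33826)
Q(p, s) = -125/6 (Q(p, s) = -1/6*125 = -125/6)
-49313/48704 + Q(192, Z)/P = -49313/48704 - 125/6/(-33826) = -49313*1/48704 - 125/6*(-1/33826) = -49313/48704 + 125/202956 = -2500570307/2471192256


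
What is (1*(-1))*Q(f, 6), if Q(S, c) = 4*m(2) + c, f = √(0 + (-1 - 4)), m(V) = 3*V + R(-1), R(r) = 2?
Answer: -38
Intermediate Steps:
m(V) = 2 + 3*V (m(V) = 3*V + 2 = 2 + 3*V)
f = I*√5 (f = √(0 - 5) = √(-5) = I*√5 ≈ 2.2361*I)
Q(S, c) = 32 + c (Q(S, c) = 4*(2 + 3*2) + c = 4*(2 + 6) + c = 4*8 + c = 32 + c)
(1*(-1))*Q(f, 6) = (1*(-1))*(32 + 6) = -1*38 = -38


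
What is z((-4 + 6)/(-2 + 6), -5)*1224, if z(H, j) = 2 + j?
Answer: -3672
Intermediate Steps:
z((-4 + 6)/(-2 + 6), -5)*1224 = (2 - 5)*1224 = -3*1224 = -3672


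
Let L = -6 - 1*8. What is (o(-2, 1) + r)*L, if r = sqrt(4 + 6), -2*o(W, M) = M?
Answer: 7 - 14*sqrt(10) ≈ -37.272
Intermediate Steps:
o(W, M) = -M/2
L = -14 (L = -6 - 8 = -14)
r = sqrt(10) ≈ 3.1623
(o(-2, 1) + r)*L = (-1/2*1 + sqrt(10))*(-14) = (-1/2 + sqrt(10))*(-14) = 7 - 14*sqrt(10)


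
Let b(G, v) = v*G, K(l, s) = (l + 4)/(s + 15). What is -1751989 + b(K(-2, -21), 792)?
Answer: -1752253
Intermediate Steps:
K(l, s) = (4 + l)/(15 + s)
b(G, v) = G*v
-1751989 + b(K(-2, -21), 792) = -1751989 + ((4 - 2)/(15 - 21))*792 = -1751989 + (2/(-6))*792 = -1751989 - ⅙*2*792 = -1751989 - ⅓*792 = -1751989 - 264 = -1752253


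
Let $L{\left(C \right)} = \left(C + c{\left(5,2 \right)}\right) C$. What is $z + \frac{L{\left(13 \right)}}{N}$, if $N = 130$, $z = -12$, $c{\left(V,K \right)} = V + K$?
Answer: $-10$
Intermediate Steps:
$c{\left(V,K \right)} = K + V$
$L{\left(C \right)} = C \left(7 + C\right)$ ($L{\left(C \right)} = \left(C + \left(2 + 5\right)\right) C = \left(C + 7\right) C = \left(7 + C\right) C = C \left(7 + C\right)$)
$z + \frac{L{\left(13 \right)}}{N} = -12 + \frac{13 \left(7 + 13\right)}{130} = -12 + 13 \cdot 20 \cdot \frac{1}{130} = -12 + 260 \cdot \frac{1}{130} = -12 + 2 = -10$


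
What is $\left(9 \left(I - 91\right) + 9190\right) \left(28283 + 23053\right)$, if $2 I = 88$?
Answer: $450062712$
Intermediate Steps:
$I = 44$ ($I = \frac{1}{2} \cdot 88 = 44$)
$\left(9 \left(I - 91\right) + 9190\right) \left(28283 + 23053\right) = \left(9 \left(44 - 91\right) + 9190\right) \left(28283 + 23053\right) = \left(9 \left(-47\right) + 9190\right) 51336 = \left(-423 + 9190\right) 51336 = 8767 \cdot 51336 = 450062712$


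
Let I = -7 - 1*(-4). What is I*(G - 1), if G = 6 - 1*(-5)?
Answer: -30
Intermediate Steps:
G = 11 (G = 6 + 5 = 11)
I = -3 (I = -7 + 4 = -3)
I*(G - 1) = -3*(11 - 1) = -3*10 = -30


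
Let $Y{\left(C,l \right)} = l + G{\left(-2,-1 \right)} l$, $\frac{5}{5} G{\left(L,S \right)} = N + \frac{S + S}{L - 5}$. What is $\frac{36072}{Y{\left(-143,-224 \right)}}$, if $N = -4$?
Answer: $\frac{4509}{76} \approx 59.329$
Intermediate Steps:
$G{\left(L,S \right)} = -4 + \frac{2 S}{-5 + L}$ ($G{\left(L,S \right)} = -4 + \frac{S + S}{L - 5} = -4 + \frac{2 S}{-5 + L}$)
$Y{\left(C,l \right)} = - \frac{19 l}{7}$ ($Y{\left(C,l \right)} = l + \frac{2 \left(10 - 1 - -4\right)}{-5 - 2} l = l + \frac{2 \left(10 - 1 + 4\right)}{-7} l = l + 2 \left(- \frac{1}{7}\right) 13 l = l - \frac{26 l}{7} = - \frac{19 l}{7}$)
$\frac{36072}{Y{\left(-143,-224 \right)}} = \frac{36072}{\left(- \frac{19}{7}\right) \left(-224\right)} = \frac{36072}{608} = 36072 \cdot \frac{1}{608} = \frac{4509}{76}$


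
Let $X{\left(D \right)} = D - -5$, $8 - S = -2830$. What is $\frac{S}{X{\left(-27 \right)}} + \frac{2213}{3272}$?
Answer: $- \frac{419875}{3272} \approx -128.32$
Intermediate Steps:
$S = 2838$ ($S = 8 - -2830 = 8 + 2830 = 2838$)
$X{\left(D \right)} = 5 + D$ ($X{\left(D \right)} = D + 5 = 5 + D$)
$\frac{S}{X{\left(-27 \right)}} + \frac{2213}{3272} = \frac{2838}{5 - 27} + \frac{2213}{3272} = \frac{2838}{-22} + 2213 \cdot \frac{1}{3272} = 2838 \left(- \frac{1}{22}\right) + \frac{2213}{3272} = -129 + \frac{2213}{3272} = - \frac{419875}{3272}$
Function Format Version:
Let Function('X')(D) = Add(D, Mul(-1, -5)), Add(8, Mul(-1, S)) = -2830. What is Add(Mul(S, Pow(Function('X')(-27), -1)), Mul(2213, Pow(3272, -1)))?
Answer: Rational(-419875, 3272) ≈ -128.32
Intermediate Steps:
S = 2838 (S = Add(8, Mul(-1, -2830)) = Add(8, 2830) = 2838)
Function('X')(D) = Add(5, D) (Function('X')(D) = Add(D, 5) = Add(5, D))
Add(Mul(S, Pow(Function('X')(-27), -1)), Mul(2213, Pow(3272, -1))) = Add(Mul(2838, Pow(Add(5, -27), -1)), Mul(2213, Pow(3272, -1))) = Add(Mul(2838, Pow(-22, -1)), Mul(2213, Rational(1, 3272))) = Add(Mul(2838, Rational(-1, 22)), Rational(2213, 3272)) = Add(-129, Rational(2213, 3272)) = Rational(-419875, 3272)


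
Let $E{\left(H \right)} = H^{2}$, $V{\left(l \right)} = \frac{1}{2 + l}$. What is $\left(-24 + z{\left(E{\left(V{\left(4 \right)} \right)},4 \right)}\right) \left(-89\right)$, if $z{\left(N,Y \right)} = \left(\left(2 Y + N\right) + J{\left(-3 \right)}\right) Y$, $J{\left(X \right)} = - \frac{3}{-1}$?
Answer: $- \frac{16109}{9} \approx -1789.9$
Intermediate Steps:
$J{\left(X \right)} = 3$ ($J{\left(X \right)} = \left(-3\right) \left(-1\right) = 3$)
$z{\left(N,Y \right)} = Y \left(3 + N + 2 Y\right)$ ($z{\left(N,Y \right)} = \left(\left(2 Y + N\right) + 3\right) Y = \left(\left(N + 2 Y\right) + 3\right) Y = \left(3 + N + 2 Y\right) Y = Y \left(3 + N + 2 Y\right)$)
$\left(-24 + z{\left(E{\left(V{\left(4 \right)} \right)},4 \right)}\right) \left(-89\right) = \left(-24 + 4 \left(3 + \left(\frac{1}{2 + 4}\right)^{2} + 2 \cdot 4\right)\right) \left(-89\right) = \left(-24 + 4 \left(3 + \left(\frac{1}{6}\right)^{2} + 8\right)\right) \left(-89\right) = \left(-24 + 4 \left(3 + \frac{1}{36} + 8\right)\right) \left(-89\right) = \left(-24 + 4 \cdot \frac{397}{36}\right) \left(-89\right) = \left(-24 + \frac{397}{9}\right) \left(-89\right) = \frac{181}{9} \left(-89\right) = - \frac{16109}{9}$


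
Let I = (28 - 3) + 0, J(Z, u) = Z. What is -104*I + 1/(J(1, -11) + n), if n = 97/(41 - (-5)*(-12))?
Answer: -202819/78 ≈ -2600.2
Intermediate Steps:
n = -97/19 (n = 97/(41 - 1*60) = 97/(41 - 60) = 97/(-19) = 97*(-1/19) = -97/19 ≈ -5.1053)
I = 25 (I = 25 + 0 = 25)
-104*I + 1/(J(1, -11) + n) = -104*25 + 1/(1 - 97/19) = -2600 + 1/(-78/19) = -2600 - 19/78 = -202819/78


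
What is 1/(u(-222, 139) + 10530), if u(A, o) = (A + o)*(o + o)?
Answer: -1/12544 ≈ -7.9719e-5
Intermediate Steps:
u(A, o) = 2*o*(A + o) (u(A, o) = (A + o)*(2*o) = 2*o*(A + o))
1/(u(-222, 139) + 10530) = 1/(2*139*(-222 + 139) + 10530) = 1/(2*139*(-83) + 10530) = 1/(-23074 + 10530) = 1/(-12544) = -1/12544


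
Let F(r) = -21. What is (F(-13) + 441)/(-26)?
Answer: -210/13 ≈ -16.154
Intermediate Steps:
(F(-13) + 441)/(-26) = (-21 + 441)/(-26) = -1/26*420 = -210/13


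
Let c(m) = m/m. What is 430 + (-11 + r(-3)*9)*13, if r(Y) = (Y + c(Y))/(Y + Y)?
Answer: 326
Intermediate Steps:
c(m) = 1
r(Y) = (1 + Y)/(2*Y) (r(Y) = (Y + 1)/(Y + Y) = (1 + Y)/((2*Y)) = (1 + Y)*(1/(2*Y)) = (1 + Y)/(2*Y))
430 + (-11 + r(-3)*9)*13 = 430 + (-11 + ((½)*(1 - 3)/(-3))*9)*13 = 430 + (-11 + ((½)*(-⅓)*(-2))*9)*13 = 430 + (-11 + (⅓)*9)*13 = 430 + (-11 + 3)*13 = 430 - 8*13 = 430 - 104 = 326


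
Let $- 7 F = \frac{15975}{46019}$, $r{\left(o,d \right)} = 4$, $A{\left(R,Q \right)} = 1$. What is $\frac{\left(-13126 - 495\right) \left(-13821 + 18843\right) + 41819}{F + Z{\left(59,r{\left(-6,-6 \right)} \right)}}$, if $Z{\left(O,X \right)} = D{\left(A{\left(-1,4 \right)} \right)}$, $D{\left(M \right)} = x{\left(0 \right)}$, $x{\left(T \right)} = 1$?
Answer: $- \frac{22021927704119}{306158} \approx -7.193 \cdot 10^{7}$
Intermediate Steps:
$F = - \frac{15975}{322133}$ ($F = - \frac{15975 \cdot \frac{1}{46019}}{7} = \left(- \frac{1}{7}\right) \frac{15975}{46019} = - \frac{15975}{322133} \approx -0.049591$)
$D{\left(M \right)} = 1$
$Z{\left(O,X \right)} = 1$
$\frac{\left(-13126 - 495\right) \left(-13821 + 18843\right) + 41819}{F + Z{\left(59,r{\left(-6,-6 \right)} \right)}} = \frac{\left(-13126 - 495\right) \left(-13821 + 18843\right) + 41819}{- \frac{15975}{322133} + 1} = \frac{\left(-13621\right) 5022 + 41819}{\frac{306158}{322133}} = \left(-68404662 + 41819\right) \frac{322133}{306158} = \left(-68362843\right) \frac{322133}{306158} = - \frac{22021927704119}{306158}$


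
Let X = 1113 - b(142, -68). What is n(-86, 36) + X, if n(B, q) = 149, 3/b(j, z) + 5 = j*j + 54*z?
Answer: 20806591/16487 ≈ 1262.0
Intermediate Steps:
b(j, z) = 3/(-5 + j² + 54*z) (b(j, z) = 3/(-5 + (j*j + 54*z)) = 3/(-5 + (j² + 54*z)) = 3/(-5 + j² + 54*z))
X = 18350028/16487 (X = 1113 - 3/(-5 + 142² + 54*(-68)) = 1113 - 3/(-5 + 20164 - 3672) = 1113 - 3/16487 = 18350028/16487 ≈ 1113.0)
n(-86, 36) + X = 149 + 18350028/16487 = 20806591/16487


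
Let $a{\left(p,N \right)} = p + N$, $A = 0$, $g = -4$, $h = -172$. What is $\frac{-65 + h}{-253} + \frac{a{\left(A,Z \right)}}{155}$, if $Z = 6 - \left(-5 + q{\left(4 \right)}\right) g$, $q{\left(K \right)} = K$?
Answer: $\frac{37241}{39215} \approx 0.94966$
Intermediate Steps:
$Z = 2$ ($Z = 6 - \left(-5 + 4\right) \left(-4\right) = 6 - \left(-1\right) \left(-4\right) = 6 - 4 = 2$)
$a{\left(p,N \right)} = N + p$
$\frac{-65 + h}{-253} + \frac{a{\left(A,Z \right)}}{155} = \frac{-65 - 172}{-253} + \frac{2 + 0}{155} = \left(-237\right) \left(- \frac{1}{253}\right) + 2 \cdot \frac{1}{155} = \frac{237}{253} + \frac{2}{155} = \frac{37241}{39215}$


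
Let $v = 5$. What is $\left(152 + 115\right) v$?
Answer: $1335$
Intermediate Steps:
$\left(152 + 115\right) v = \left(152 + 115\right) 5 = 267 \cdot 5 = 1335$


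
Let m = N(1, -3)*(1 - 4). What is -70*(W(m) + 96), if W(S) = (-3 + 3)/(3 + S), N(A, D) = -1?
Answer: -6720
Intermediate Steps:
m = 3 (m = -(1 - 4) = -1*(-3) = 3)
W(S) = 0 (W(S) = 0/(3 + S) = 0)
-70*(W(m) + 96) = -70*(0 + 96) = -70*96 = -6720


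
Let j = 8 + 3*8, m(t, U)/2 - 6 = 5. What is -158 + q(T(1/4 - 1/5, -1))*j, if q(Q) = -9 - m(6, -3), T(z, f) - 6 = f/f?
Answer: -1150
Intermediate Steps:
m(t, U) = 22 (m(t, U) = 12 + 2*5 = 12 + 10 = 22)
T(z, f) = 7 (T(z, f) = 6 + f/f = 6 + 1 = 7)
j = 32 (j = 8 + 24 = 32)
q(Q) = -31 (q(Q) = -9 - 1*22 = -9 - 22 = -31)
-158 + q(T(1/4 - 1/5, -1))*j = -158 - 31*32 = -158 - 992 = -1150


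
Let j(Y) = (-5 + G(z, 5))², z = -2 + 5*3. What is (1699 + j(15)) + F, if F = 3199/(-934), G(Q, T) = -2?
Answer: 1629433/934 ≈ 1744.6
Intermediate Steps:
z = 13 (z = -2 + 15 = 13)
j(Y) = 49 (j(Y) = (-5 - 2)² = (-7)² = 49)
F = -3199/934 (F = 3199*(-1/934) = -3199/934 ≈ -3.4251)
(1699 + j(15)) + F = (1699 + 49) - 3199/934 = 1748 - 3199/934 = 1629433/934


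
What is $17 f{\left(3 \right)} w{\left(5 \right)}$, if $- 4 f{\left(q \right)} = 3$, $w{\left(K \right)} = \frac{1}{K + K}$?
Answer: $- \frac{51}{40} \approx -1.275$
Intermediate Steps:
$w{\left(K \right)} = \frac{1}{2 K}$
$f{\left(q \right)} = - \frac{3}{4}$ ($f{\left(q \right)} = \left(- \frac{1}{4}\right) 3 = - \frac{3}{4}$)
$17 f{\left(3 \right)} w{\left(5 \right)} = 17 \left(- \frac{3}{4}\right) \frac{1}{2 \cdot 5} = - \frac{51 \cdot \frac{1}{2} \cdot \frac{1}{5}}{4} = \left(- \frac{51}{4}\right) \frac{1}{10} = - \frac{51}{40}$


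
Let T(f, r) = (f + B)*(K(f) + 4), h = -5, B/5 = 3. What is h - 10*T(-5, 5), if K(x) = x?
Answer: 95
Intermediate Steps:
B = 15 (B = 5*3 = 15)
T(f, r) = (4 + f)*(15 + f) (T(f, r) = (f + 15)*(f + 4) = (15 + f)*(4 + f) = (4 + f)*(15 + f))
h - 10*T(-5, 5) = -5 - 10*(60 + (-5)**2 + 19*(-5)) = -5 - 10*(60 + 25 - 95) = -5 - 10*(-10) = -5 + 100 = 95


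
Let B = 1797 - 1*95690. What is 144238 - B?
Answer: 238131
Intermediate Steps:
B = -93893 (B = 1797 - 95690 = -93893)
144238 - B = 144238 - 1*(-93893) = 144238 + 93893 = 238131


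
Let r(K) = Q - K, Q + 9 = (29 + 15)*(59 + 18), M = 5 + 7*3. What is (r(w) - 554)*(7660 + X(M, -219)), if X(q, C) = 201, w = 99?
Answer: 21429086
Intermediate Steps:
M = 26 (M = 5 + 21 = 26)
Q = 3379 (Q = -9 + (29 + 15)*(59 + 18) = -9 + 44*77 = -9 + 3388 = 3379)
r(K) = 3379 - K
(r(w) - 554)*(7660 + X(M, -219)) = ((3379 - 1*99) - 554)*(7660 + 201) = ((3379 - 99) - 554)*7861 = (3280 - 554)*7861 = 2726*7861 = 21429086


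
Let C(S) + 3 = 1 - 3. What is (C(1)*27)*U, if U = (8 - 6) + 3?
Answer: -675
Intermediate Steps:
U = 5 (U = 2 + 3 = 5)
C(S) = -5 (C(S) = -3 + (1 - 3) = -3 - 2 = -5)
(C(1)*27)*U = -5*27*5 = -135*5 = -675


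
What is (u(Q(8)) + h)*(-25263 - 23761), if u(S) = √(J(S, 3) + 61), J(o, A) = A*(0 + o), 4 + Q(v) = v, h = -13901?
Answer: 681482624 - 49024*√73 ≈ 6.8106e+8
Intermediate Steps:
Q(v) = -4 + v
J(o, A) = A*o
u(S) = √(61 + 3*S) (u(S) = √(3*S + 61) = √(61 + 3*S))
(u(Q(8)) + h)*(-25263 - 23761) = (√(61 + 3*(-4 + 8)) - 13901)*(-25263 - 23761) = (√(61 + 3*4) - 13901)*(-49024) = (√(61 + 12) - 13901)*(-49024) = (√73 - 13901)*(-49024) = (-13901 + √73)*(-49024) = 681482624 - 49024*√73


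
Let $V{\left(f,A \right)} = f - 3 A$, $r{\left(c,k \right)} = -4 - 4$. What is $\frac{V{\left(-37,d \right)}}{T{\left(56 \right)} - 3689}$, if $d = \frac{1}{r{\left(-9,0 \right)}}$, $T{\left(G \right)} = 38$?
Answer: $\frac{293}{29208} \approx 0.010031$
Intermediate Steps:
$r{\left(c,k \right)} = -8$
$d = - \frac{1}{8}$ ($d = \frac{1}{-8} = - \frac{1}{8} \approx -0.125$)
$\frac{V{\left(-37,d \right)}}{T{\left(56 \right)} - 3689} = \frac{-37 - - \frac{3}{8}}{38 - 3689} = \frac{-37 + \frac{3}{8}}{-3651} = \left(- \frac{293}{8}\right) \left(- \frac{1}{3651}\right) = \frac{293}{29208}$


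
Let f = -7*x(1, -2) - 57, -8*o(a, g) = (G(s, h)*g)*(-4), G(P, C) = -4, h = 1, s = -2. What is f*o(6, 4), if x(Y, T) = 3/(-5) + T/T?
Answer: 2392/5 ≈ 478.40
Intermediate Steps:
x(Y, T) = 2/5 (x(Y, T) = 3*(-1/5) + 1 = -3/5 + 1 = 2/5)
o(a, g) = -2*g (o(a, g) = -(-4*g)*(-4)/8 = -2*g)
f = -299/5 (f = -7*2/5 - 57 = -14/5 - 57 = -299/5 ≈ -59.800)
f*o(6, 4) = -(-598)*4/5 = -299/5*(-8) = 2392/5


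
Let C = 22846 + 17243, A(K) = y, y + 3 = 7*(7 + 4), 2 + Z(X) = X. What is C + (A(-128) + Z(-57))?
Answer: 40104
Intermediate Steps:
Z(X) = -2 + X
y = 74 (y = -3 + 7*(7 + 4) = -3 + 7*11 = -3 + 77 = 74)
A(K) = 74
C = 40089
C + (A(-128) + Z(-57)) = 40089 + (74 + (-2 - 57)) = 40089 + (74 - 59) = 40089 + 15 = 40104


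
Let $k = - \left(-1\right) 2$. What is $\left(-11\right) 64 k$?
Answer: $-1408$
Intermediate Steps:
$k = 2$ ($k = \left(-1\right) \left(-2\right) = 2$)
$\left(-11\right) 64 k = \left(-11\right) 64 \cdot 2 = \left(-704\right) 2 = -1408$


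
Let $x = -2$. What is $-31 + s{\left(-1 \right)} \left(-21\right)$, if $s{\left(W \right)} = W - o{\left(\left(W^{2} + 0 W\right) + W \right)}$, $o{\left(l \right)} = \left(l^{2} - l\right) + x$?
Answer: $-52$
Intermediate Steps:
$o{\left(l \right)} = -2 + l^{2} - l$ ($o{\left(l \right)} = \left(l^{2} - l\right) - 2 = -2 + l^{2} - l$)
$s{\left(W \right)} = 2 + W^{2} - \left(W + W^{2}\right)^{2} + 2 W$ ($s{\left(W \right)} = W - \left(-2 + \left(\left(W^{2} + 0 W\right) + W\right)^{2} - \left(\left(W^{2} + 0 W\right) + W\right)\right) = W - \left(-2 + \left(\left(W^{2} + 0\right) + W\right)^{2} - \left(\left(W^{2} + 0\right) + W\right)\right) = W - \left(-2 + \left(W^{2} + W\right)^{2} - \left(W^{2} + W\right)\right) = W - \left(-2 + \left(W + W^{2}\right)^{2} - \left(W + W^{2}\right)\right) = W - \left(-2 + \left(W + W^{2}\right)^{2} - W - W^{2}\right) = W + \left(2 + W + W^{2} - \left(W + W^{2}\right)^{2}\right) = 2 + W^{2} - \left(W + W^{2}\right)^{2} + 2 W$)
$-31 + s{\left(-1 \right)} \left(-21\right) = -31 + \left(2 - \left(-1\right)^{4} - 2 \left(-1\right)^{3} + 2 \left(-1\right)\right) \left(-21\right) = -31 + \left(2 - 1 - -2 - 2\right) \left(-21\right) = -31 + \left(2 - 1 + 2 - 2\right) \left(-21\right) = -31 + 1 \left(-21\right) = -31 - 21 = -52$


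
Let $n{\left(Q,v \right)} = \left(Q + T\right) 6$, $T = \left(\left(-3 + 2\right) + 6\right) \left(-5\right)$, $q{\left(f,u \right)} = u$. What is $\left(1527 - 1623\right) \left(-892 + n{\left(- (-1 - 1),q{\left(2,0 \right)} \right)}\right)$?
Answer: $98880$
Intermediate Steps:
$T = -25$ ($T = \left(-1 + 6\right) \left(-5\right) = 5 \left(-5\right) = -25$)
$n{\left(Q,v \right)} = -150 + 6 Q$ ($n{\left(Q,v \right)} = \left(Q - 25\right) 6 = \left(-25 + Q\right) 6 = -150 + 6 Q$)
$\left(1527 - 1623\right) \left(-892 + n{\left(- (-1 - 1),q{\left(2,0 \right)} \right)}\right) = \left(1527 - 1623\right) \left(-892 - \left(150 - 6 \left(- (-1 - 1)\right)\right)\right) = - 96 \left(-892 - \left(150 - 6 \left(\left(-1\right) \left(-2\right)\right)\right)\right) = - 96 \left(-892 + \left(-150 + 6 \cdot 2\right)\right) = - 96 \left(-892 + \left(-150 + 12\right)\right) = - 96 \left(-892 - 138\right) = \left(-96\right) \left(-1030\right) = 98880$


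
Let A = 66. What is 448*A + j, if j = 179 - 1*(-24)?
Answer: 29771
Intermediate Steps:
j = 203 (j = 179 + 24 = 203)
448*A + j = 448*66 + 203 = 29568 + 203 = 29771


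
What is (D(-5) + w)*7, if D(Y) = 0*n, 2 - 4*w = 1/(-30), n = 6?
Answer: 427/120 ≈ 3.5583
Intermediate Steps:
w = 61/120 (w = ½ - ¼/(-30) = ½ - ¼*(-1/30) = ½ + 1/120 = 61/120 ≈ 0.50833)
D(Y) = 0 (D(Y) = 0*6 = 0)
(D(-5) + w)*7 = (0 + 61/120)*7 = (61/120)*7 = 427/120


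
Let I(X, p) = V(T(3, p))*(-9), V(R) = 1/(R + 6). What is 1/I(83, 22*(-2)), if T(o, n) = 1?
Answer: -7/9 ≈ -0.77778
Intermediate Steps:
V(R) = 1/(6 + R)
I(X, p) = -9/7 (I(X, p) = -9/(6 + 1) = -9/7)
1/I(83, 22*(-2)) = 1/(-9/7) = -7/9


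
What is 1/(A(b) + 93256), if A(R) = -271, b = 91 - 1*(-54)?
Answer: 1/92985 ≈ 1.0754e-5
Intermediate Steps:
b = 145 (b = 91 + 54 = 145)
1/(A(b) + 93256) = 1/(-271 + 93256) = 1/92985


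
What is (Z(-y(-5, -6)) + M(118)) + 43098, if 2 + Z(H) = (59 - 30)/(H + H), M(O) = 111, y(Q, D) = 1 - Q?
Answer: 518455/12 ≈ 43205.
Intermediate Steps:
Z(H) = -2 + 29/(2*H) (Z(H) = -2 + (59 - 30)/(H + H) = -2 + 29/((2*H)) = -2 + 29*(1/(2*H)) = -2 + 29/(2*H))
(Z(-y(-5, -6)) + M(118)) + 43098 = ((-2 + 29/(2*((-(1 - 1*(-5)))))) + 111) + 43098 = ((-2 + 29/(2*((-(1 + 5))))) + 111) + 43098 = ((-2 + 29/(2*((-1*6)))) + 111) + 43098 = ((-2 + (29/2)/(-6)) + 111) + 43098 = ((-2 + (29/2)*(-⅙)) + 111) + 43098 = ((-2 - 29/12) + 111) + 43098 = (-53/12 + 111) + 43098 = 1279/12 + 43098 = 518455/12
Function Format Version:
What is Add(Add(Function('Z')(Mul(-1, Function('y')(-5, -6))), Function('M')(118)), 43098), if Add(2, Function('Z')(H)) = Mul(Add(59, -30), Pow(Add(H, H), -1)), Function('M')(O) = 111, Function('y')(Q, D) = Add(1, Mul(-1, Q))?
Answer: Rational(518455, 12) ≈ 43205.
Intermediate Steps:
Function('Z')(H) = Add(-2, Mul(Rational(29, 2), Pow(H, -1))) (Function('Z')(H) = Add(-2, Mul(Add(59, -30), Pow(Add(H, H), -1))) = Add(-2, Mul(29, Pow(Mul(2, H), -1))) = Add(-2, Mul(29, Mul(Rational(1, 2), Pow(H, -1)))) = Add(-2, Mul(Rational(29, 2), Pow(H, -1))))
Add(Add(Function('Z')(Mul(-1, Function('y')(-5, -6))), Function('M')(118)), 43098) = Add(Add(Add(-2, Mul(Rational(29, 2), Pow(Mul(-1, Add(1, Mul(-1, -5))), -1))), 111), 43098) = Add(Add(Add(-2, Mul(Rational(29, 2), Pow(Mul(-1, Add(1, 5)), -1))), 111), 43098) = Add(Add(Add(-2, Mul(Rational(29, 2), Pow(Mul(-1, 6), -1))), 111), 43098) = Add(Add(Add(-2, Mul(Rational(29, 2), Pow(-6, -1))), 111), 43098) = Add(Add(Add(-2, Mul(Rational(29, 2), Rational(-1, 6))), 111), 43098) = Add(Add(Add(-2, Rational(-29, 12)), 111), 43098) = Add(Add(Rational(-53, 12), 111), 43098) = Add(Rational(1279, 12), 43098) = Rational(518455, 12)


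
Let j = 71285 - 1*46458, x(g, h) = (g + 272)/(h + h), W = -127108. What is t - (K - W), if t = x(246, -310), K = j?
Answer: -47100109/310 ≈ -1.5194e+5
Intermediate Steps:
x(g, h) = (272 + g)/(2*h) (x(g, h) = (272 + g)/((2*h)) = (272 + g)*(1/(2*h)) = (272 + g)/(2*h))
j = 24827 (j = 71285 - 46458 = 24827)
K = 24827
t = -259/310 (t = (½)*(272 + 246)/(-310) = (½)*(-1/310)*518 = -259/310 ≈ -0.83548)
t - (K - W) = -259/310 - (24827 - 1*(-127108)) = -259/310 - (24827 + 127108) = -259/310 - 1*151935 = -259/310 - 151935 = -47100109/310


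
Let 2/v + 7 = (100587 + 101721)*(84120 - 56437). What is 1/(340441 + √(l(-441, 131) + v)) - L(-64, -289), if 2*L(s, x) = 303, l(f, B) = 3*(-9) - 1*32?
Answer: (-303*√1850565363796908526777 + 577711066007374697*I)/(2*(√1850565363796908526777 - 1906637218509437*I)) ≈ -151.5 - 6.5484e-11*I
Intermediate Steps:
l(f, B) = -59 (l(f, B) = -27 - 32 = -59)
L(s, x) = 303/2 (L(s, x) = (½)*303 = 303/2)
v = 2/5600492357 (v = 2/(-7 + (100587 + 101721)*(84120 - 56437)) = 2/(-7 + 202308*27683) = 2/(-7 + 5600492364) = 2/5600492357 ≈ 3.5711e-10)
1/(340441 + √(l(-441, 131) + v)) - L(-64, -289) = 1/(340441 + √(-59 + 2/5600492357)) - 1*303/2 = 1/(340441 + √(-330429049061/5600492357)) - 303/2 = 1/(340441 + I*√1850565363796908526777/5600492357) - 303/2 = -303/2 + 1/(340441 + I*√1850565363796908526777/5600492357)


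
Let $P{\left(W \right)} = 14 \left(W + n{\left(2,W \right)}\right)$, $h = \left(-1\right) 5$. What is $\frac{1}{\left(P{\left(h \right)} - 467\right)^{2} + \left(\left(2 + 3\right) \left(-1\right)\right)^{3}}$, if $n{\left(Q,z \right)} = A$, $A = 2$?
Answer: $\frac{1}{258956} \approx 3.8617 \cdot 10^{-6}$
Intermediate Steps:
$h = -5$
$n{\left(Q,z \right)} = 2$
$P{\left(W \right)} = 28 + 14 W$ ($P{\left(W \right)} = 14 \left(W + 2\right) = 14 \left(2 + W\right) = 28 + 14 W$)
$\frac{1}{\left(P{\left(h \right)} - 467\right)^{2} + \left(\left(2 + 3\right) \left(-1\right)\right)^{3}} = \frac{1}{\left(\left(28 + 14 \left(-5\right)\right) - 467\right)^{2} + \left(\left(2 + 3\right) \left(-1\right)\right)^{3}} = \frac{1}{\left(\left(28 - 70\right) - 467\right)^{2} + \left(5 \left(-1\right)\right)^{3}} = \frac{1}{\left(-42 - 467\right)^{2} + \left(-5\right)^{3}} = \frac{1}{\left(-509\right)^{2} - 125} = \frac{1}{259081 - 125} = \frac{1}{258956}$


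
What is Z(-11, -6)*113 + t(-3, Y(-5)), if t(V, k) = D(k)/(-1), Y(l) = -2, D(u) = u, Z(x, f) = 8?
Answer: 906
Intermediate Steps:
t(V, k) = -k (t(V, k) = k/(-1) = k*(-1) = -k)
Z(-11, -6)*113 + t(-3, Y(-5)) = 8*113 - 1*(-2) = 904 + 2 = 906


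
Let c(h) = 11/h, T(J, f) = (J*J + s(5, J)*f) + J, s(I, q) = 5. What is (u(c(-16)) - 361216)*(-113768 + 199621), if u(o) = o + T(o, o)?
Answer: -7939033558171/256 ≈ -3.1012e+10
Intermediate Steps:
T(J, f) = J + J² + 5*f (T(J, f) = (J*J + 5*f) + J = (J² + 5*f) + J = J + J² + 5*f)
u(o) = o² + 7*o (u(o) = o + (o + o² + 5*o) = o + (o² + 6*o) = o² + 7*o)
(u(c(-16)) - 361216)*(-113768 + 199621) = ((11/(-16))*(7 + 11/(-16)) - 361216)*(-113768 + 199621) = ((11*(-1/16))*(7 + 11*(-1/16)) - 361216)*85853 = (-11*(7 - 11/16)/16 - 361216)*85853 = (-11/16*101/16 - 361216)*85853 = (-1111/256 - 361216)*85853 = -92472407/256*85853 = -7939033558171/256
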